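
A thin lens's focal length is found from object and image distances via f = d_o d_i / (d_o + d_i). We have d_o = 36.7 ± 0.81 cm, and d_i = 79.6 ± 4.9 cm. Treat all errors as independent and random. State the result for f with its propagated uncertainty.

∂f/∂d_o = (d_i/(d_o+d_i))² = 0.468;  ∂f/∂d_i = (d_o/(d_o+d_i))² = 0.0996
δf = √((∂f/∂d_o · δd_o)² + (∂f/∂d_i · δd_i)²) = √(0.144 + 0.238) = 0.618 cm
f = 25.1 cm.

25.1 ± 0.618 cm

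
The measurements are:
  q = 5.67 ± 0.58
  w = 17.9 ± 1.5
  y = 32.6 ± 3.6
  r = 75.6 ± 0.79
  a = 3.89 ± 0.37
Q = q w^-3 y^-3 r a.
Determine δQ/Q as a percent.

Since Q is a product/quotient, work with relative uncertainties:
  (1·δq/q)² = (1×0.102)² = 0.0105;  (-3·δw/w)² = (-3×0.0838)² = 0.0632;  (-3·δy/y)² = (-3×0.110)² = 0.110;  (1·δr/r)² = (1×0.0104)² = 0.000109;  (1·δa/a)² = (1×0.0951)² = 0.00905
δQ/Q = √(0.193) = 0.439

43.9%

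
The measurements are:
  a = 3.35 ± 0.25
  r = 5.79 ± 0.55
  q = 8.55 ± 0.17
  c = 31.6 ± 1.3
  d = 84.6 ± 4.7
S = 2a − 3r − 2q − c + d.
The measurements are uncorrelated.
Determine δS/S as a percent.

Sums and differences: (δS)² = Σ (cᵢ δxᵢ)².
  (2·δa)² = 0.250;  (3·δr)² = 2.72;  (2·δq)² = 0.116;  (δc)² = 1.69;  (δd)² = 22.1
δS = √(26.9) = 5.18
S = 25.2, so δS/S = 5.18/25.2 = 0.205.

20.5%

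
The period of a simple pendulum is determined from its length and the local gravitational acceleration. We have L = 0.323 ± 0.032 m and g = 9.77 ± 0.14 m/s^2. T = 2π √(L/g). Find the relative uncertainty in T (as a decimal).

Since T is a product/quotient, work with relative uncertainties:
  (½·δL/L)² = (0.5×0.0991)² = 0.00245;  (−½·δg/g)² = (-0.5×0.0143)² = 5.13e-05
δT/T = √(0.00251) = 0.0501

0.0501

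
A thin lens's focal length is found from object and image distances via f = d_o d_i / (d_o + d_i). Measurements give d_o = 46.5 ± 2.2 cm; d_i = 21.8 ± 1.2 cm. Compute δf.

0.600 cm

∂f/∂d_o = (d_i/(d_o+d_i))² = 0.102;  ∂f/∂d_i = (d_o/(d_o+d_i))² = 0.464
δf = √((∂f/∂d_o · δd_o)² + (∂f/∂d_i · δd_i)²) = √(0.0502 + 0.309) = 0.600 cm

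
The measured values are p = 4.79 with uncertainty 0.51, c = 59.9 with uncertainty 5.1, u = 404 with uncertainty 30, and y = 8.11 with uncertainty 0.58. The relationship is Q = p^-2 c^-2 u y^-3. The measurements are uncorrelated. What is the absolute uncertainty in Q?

Each factor contributes (exponent × relative error)² to (δQ/Q)²:
  (-2·δp/p)² = (-2×0.106)² = 0.0453;  (-2·δc/c)² = (-2×0.0851)² = 0.0290;  (1·δu/u)² = (1×0.0743)² = 0.00551;  (-3·δy/y)² = (-3×0.0715)² = 0.0460
δQ/Q = √(0.126) = 0.355
Q = 9.2e-06, so δQ = 0.355 × 9.2e-06 = 3.26e-06.

3.26e-06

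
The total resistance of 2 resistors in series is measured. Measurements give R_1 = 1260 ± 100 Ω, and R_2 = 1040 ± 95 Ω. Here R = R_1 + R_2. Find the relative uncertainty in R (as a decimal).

0.0600

R is a linear combination, so absolute uncertainties add in quadrature:
  (δR_1)² = 10000;  (δR_2)² = 9020
δR = √(19000) = 138 Ω
R = 2300 Ω, so δR/R = 138/2300 = 0.0600.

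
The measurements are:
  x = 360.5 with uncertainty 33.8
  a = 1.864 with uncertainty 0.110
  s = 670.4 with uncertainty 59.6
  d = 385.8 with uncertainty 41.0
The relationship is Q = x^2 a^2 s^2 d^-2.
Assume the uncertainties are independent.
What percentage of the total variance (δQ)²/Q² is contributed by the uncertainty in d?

(δQ/Q)² = (2·δx/x)² + (2·δa/a)² + (2·δs/s)² + (-2·δd/d)²
  x term: (2×0.0938)² = 0.0352
  a term: (2×0.0590)² = 0.0139
  s term: (2×0.0889)² = 0.0316
  d term: (-2×0.106)² = 0.0452
Total = 0.126. Share from d = 0.0452/0.126 = 0.359.

35.9%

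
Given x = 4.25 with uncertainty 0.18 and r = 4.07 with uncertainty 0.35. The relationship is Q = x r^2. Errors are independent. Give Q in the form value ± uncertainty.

Q is a product of powers, so relative uncertainties combine in quadrature:
  (1·δx/x)² = (1×0.0424)² = 0.00179;  (2·δr/r)² = (2×0.0860)² = 0.0296
δQ/Q = √(0.0314) = 0.177
Q = 70.4, so δQ = 0.177 × 70.4 = 12.5.

70.4 ± 12.5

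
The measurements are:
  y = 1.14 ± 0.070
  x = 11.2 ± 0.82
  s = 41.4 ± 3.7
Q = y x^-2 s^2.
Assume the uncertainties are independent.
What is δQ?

3.72

Relative error in a monomial: (δQ/Q)² = Σ (nᵢ · δxᵢ/xᵢ)².
  (1·δy/y)² = (1×0.0614)² = 0.00377;  (-2·δx/x)² = (-2×0.0732)² = 0.0214;  (2·δs/s)² = (2×0.0894)² = 0.0319
δQ/Q = √(0.0572) = 0.239
Q = 15.6, so δQ = 0.239 × 15.6 = 3.72.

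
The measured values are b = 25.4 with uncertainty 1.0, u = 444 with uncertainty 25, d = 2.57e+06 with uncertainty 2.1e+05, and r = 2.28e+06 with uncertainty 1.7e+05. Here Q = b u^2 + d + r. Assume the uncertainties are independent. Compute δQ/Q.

Let p = b·u^2 = 5.01e+06. δp/p = √((1·δb/b)² + (2·δu/u)²) = √(0.00155 + 0.0127) = 0.119, so δp = 5.97e+05.
Q = p + d + r: δQ = √(δp² + δd² + δr²) = √(3.57e+11 + 4.41e+10 + 2.89e+10) = 6.56e+05
Q = 9.86e+06, so δQ/Q = 6.56e+05/9.86e+06 = 0.0665.

0.0665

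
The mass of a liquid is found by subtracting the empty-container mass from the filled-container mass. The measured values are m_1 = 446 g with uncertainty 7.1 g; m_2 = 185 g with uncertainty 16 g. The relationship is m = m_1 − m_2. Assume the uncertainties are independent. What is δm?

17.5 g

Sums and differences: (δm)² = Σ (cᵢ δxᵢ)².
  (δm_1)² = 50.4;  (δm_2)² = 256
δm = √(306) = 17.5 g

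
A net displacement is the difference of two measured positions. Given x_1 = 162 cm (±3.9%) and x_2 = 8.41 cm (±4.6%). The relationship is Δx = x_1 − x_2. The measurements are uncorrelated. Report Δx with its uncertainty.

Absolute uncertainties add in quadrature for a linear combination:
  (δx_1)² = 39.9;  (δx_2)² = 0.150
δΔx = √(40.1) = 6.33 cm
Δx = 154 cm.

154 ± 6.33 cm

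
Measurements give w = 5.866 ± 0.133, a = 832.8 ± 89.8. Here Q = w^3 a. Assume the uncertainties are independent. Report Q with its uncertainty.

168100 ± 21400

Q is a product of powers, so relative uncertainties combine in quadrature:
  (3·δw/w)² = (3×0.0227)² = 0.00463;  (1·δa/a)² = (1×0.108)² = 0.0116
δQ/Q = √(0.0163) = 0.127
Q = 168100, so δQ = 0.127 × 168100 = 21400.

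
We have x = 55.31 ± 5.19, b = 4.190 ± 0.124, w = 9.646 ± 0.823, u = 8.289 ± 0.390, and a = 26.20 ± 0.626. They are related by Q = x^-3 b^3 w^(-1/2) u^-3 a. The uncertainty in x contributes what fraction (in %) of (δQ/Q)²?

(δQ/Q)² = (-3·δx/x)² + (3·δb/b)² + (−½·δw/w)² + (-3·δu/u)² + (1·δa/a)²
  x term: (-3×0.0938)² = 0.0792
  b term: (3×0.0296)² = 0.00788
  w term: (-0.5×0.0853)² = 0.00182
  u term: (-3×0.0471)² = 0.0199
  a term: (1×0.0239)² = 0.000571
Total = 0.109. Share from x = 0.0792/0.109 = 0.724.

72.4%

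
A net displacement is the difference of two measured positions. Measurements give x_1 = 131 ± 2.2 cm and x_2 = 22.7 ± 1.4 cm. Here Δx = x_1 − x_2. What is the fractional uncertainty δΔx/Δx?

0.0241

Each term contributes (cᵢ δxᵢ)² to (δΔx)²:
  (δx_1)² = 4.84;  (δx_2)² = 1.96
δΔx = √(6.80) = 2.61 cm
Δx = 108 cm, so δΔx/Δx = 2.61/108 = 0.0241.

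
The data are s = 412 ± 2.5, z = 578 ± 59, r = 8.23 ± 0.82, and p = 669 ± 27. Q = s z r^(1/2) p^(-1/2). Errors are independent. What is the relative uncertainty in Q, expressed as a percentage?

For a monomial Q ∝ s, z, r^(1/2), p^(-1/2), fractional errors add in quadrature:
  (1·δs/s)² = (1×0.00607)² = 3.68e-05;  (1·δz/z)² = (1×0.102)² = 0.0104;  (½·δr/r)² = (0.5×0.0996)² = 0.00248;  (−½·δp/p)² = (-0.5×0.0404)² = 0.000407
δQ/Q = √(0.0133) = 0.116

11.6%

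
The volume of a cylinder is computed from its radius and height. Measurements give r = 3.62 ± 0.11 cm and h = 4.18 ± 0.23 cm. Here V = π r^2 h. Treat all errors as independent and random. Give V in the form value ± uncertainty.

172 ± 14.1 cm^3

Relative error in a monomial: (δV/V)² = Σ (nᵢ · δxᵢ/xᵢ)².
  (2·δr/r)² = (2×0.0304)² = 0.00369;  (1·δh/h)² = (1×0.0550)² = 0.00303
δV/V = √(0.00672) = 0.0820
V = 172 cm^3, so δV = 0.0820 × 172 = 14.1 cm^3.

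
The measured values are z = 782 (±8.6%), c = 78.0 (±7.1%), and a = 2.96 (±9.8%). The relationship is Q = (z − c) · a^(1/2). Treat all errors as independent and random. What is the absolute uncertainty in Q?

Let u = z − c = 704. δu = √(δz² + δc²) = √(4520 + 30.7) = 67.5, so δu/u = 0.0959.
Q is then a monomial in u, a:
δQ/Q = √((δu/u)² + (½·δa/a)²) = √(0.00919 + 0.00240) = 0.108
Q = 1210, so δQ = 0.108 × 1210 = 130.

130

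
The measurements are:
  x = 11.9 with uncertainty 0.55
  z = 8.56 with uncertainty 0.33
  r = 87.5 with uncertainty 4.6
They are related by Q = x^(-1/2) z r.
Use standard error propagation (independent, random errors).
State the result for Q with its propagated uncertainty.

Each factor contributes (exponent × relative error)² to (δQ/Q)²:
  (−½·δx/x)² = (-0.5×0.0462)² = 0.000534;  (1·δz/z)² = (1×0.0386)² = 0.00149;  (1·δr/r)² = (1×0.0526)² = 0.00276
δQ/Q = √(0.00478) = 0.0692
Q = 217, so δQ = 0.0692 × 217 = 15.0.

217 ± 15.0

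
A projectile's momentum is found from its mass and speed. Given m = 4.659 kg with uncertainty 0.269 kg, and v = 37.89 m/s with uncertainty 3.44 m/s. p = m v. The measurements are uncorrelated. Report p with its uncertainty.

176.5 ± 19.0 kg·m/s

Each factor contributes (exponent × relative error)² to (δp/p)²:
  (1·δm/m)² = (1×0.0577)² = 0.00333;  (1·δv/v)² = (1×0.0908)² = 0.00824
δp/p = √(0.0116) = 0.108
p = 176.5 kg·m/s, so δp = 0.108 × 176.5 = 19.0 kg·m/s.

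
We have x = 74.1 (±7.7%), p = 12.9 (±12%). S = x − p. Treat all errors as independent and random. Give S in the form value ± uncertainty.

Absolute uncertainties add in quadrature for a linear combination:
  (δx)² = 32.6;  (δp)² = 2.40
δS = √(35.0) = 5.91
S = 61.2.

61.2 ± 5.91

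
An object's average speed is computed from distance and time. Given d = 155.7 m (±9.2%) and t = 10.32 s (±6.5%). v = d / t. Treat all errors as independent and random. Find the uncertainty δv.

1.70 m/s

For a monomial v ∝ d, t^-1, fractional errors add in quadrature:
  (1·δd/d)² = (1×0.0920)² = 0.00846;  (-1·δt/t)² = (-1×0.0650)² = 0.00423
δv/v = √(0.0127) = 0.113
v = 15.09 m/s, so δv = 0.113 × 15.09 = 1.70 m/s.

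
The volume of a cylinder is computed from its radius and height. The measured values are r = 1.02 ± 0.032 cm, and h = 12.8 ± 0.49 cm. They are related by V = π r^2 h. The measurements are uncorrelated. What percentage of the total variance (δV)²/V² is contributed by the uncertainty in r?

(δV/V)² = (2·δr/r)² + (1·δh/h)²
  r term: (2×0.0314)² = 0.00394
  h term: (1×0.0383)² = 0.00147
Total = 0.00540. Share from r = 0.00394/0.00540 = 0.729.

72.9%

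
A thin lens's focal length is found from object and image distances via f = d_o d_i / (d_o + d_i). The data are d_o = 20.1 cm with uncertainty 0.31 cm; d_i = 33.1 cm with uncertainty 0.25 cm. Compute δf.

∂f/∂d_o = (d_i/(d_o+d_i))² = 0.387;  ∂f/∂d_i = (d_o/(d_o+d_i))² = 0.143
δf = √((∂f/∂d_o · δd_o)² + (∂f/∂d_i · δd_i)²) = √(0.0144 + 0.00127) = 0.125 cm

0.125 cm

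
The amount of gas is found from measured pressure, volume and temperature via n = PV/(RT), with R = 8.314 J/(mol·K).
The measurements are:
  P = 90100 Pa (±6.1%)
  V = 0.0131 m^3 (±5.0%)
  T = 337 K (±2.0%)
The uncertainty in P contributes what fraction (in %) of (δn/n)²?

(δn/n)² = (1·δP/P)² + (1·δV/V)² + (-1·δT/T)²
  P term: (1×0.0610)² = 0.00372
  V term: (1×0.0500)² = 0.00250
  T term: (-1×0.0200)² = 0.000400
Total = 0.00662. Share from P = 0.00372/0.00662 = 0.562.

56.2%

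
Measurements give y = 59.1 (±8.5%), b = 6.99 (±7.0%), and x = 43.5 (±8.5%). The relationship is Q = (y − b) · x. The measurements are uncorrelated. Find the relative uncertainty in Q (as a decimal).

Let u = y − b = 52.1. δu = √(δy² + δb²) = √(25.2 + 0.239) = 5.05, so δu/u = 0.0969.
Q is then a monomial in u, x:
δQ/Q = √((δu/u)² + (1·δx/x)²) = √(0.00938 + 0.00723) = 0.129

0.129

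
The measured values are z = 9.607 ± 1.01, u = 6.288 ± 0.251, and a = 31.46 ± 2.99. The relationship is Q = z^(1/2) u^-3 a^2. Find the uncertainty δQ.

2.85

For a monomial Q ∝ z^(1/2), u^-3, a^2, fractional errors add in quadrature:
  (½·δz/z)² = (0.5×0.105)² = 0.00276;  (-3·δu/u)² = (-3×0.0399)² = 0.0143;  (2·δa/a)² = (2×0.0950)² = 0.0361
δQ/Q = √(0.0532) = 0.231
Q = 12.34, so δQ = 0.231 × 12.34 = 2.85.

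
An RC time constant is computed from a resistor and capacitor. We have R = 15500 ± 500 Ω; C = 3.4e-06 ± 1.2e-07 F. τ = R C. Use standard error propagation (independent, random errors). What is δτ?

Products/powers → add relative errors in quadrature, weighted by exponent:
  (1·δR/R)² = (1×0.0323)² = 0.00104;  (1·δC/C)² = (1×0.0353)² = 0.00125
δτ/τ = √(0.00229) = 0.0478
τ = 0.0527 s, so δτ = 0.0478 × 0.0527 = 0.00252 s.

0.00252 s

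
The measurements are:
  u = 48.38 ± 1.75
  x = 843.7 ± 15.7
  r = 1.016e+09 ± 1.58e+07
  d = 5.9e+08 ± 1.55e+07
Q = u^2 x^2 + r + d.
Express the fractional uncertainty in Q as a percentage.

4.20%

Let p = u^2·x^2 = 1.666e+09. δp/p = √((2·δu/u)² + (2·δx/x)²) = √(0.00523 + 0.00139) = 0.0814, so δp = 1.36e+08.
Q = p + r + d: δQ = √(δp² + δr² + δd²) = √(1.84e+16 + 2.5e+14 + 2.4e+14) = 1.37e+08
Q = 3.272e+09, so δQ/Q = 1.37e+08/3.272e+09 = 0.0420.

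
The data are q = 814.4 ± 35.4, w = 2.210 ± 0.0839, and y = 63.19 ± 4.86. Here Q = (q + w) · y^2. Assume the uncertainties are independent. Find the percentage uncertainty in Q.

16.0%

Let u = q + w = 816.6. δu = √(δq² + δw²) = √(1250 + 0.00704) = 35.4, so δu/u = 0.0434.
Q is then a monomial in u, y:
δQ/Q = √((δu/u)² + (2·δy/y)²) = √(0.00188 + 0.0237) = 0.160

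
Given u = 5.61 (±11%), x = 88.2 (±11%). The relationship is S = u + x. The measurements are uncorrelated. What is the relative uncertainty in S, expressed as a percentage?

Absolute uncertainties add in quadrature for a linear combination:
  (δu)² = 0.381;  (δx)² = 94.1
δS = √(94.5) = 9.72
S = 93.8, so δS/S = 9.72/93.8 = 0.104.

10.4%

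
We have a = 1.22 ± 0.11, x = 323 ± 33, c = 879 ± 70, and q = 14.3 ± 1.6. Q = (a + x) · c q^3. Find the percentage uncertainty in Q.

36.0%

Let u = a + x = 324. δu = √(δa² + δx²) = √(0.0121 + 1090) = 33.0, so δu/u = 0.102.
Q is then a monomial in u, c, q:
δQ/Q = √((δu/u)² + (1·δc/c)² + (3·δq/q)²) = √(0.0104 + 0.00634 + 0.113) = 0.360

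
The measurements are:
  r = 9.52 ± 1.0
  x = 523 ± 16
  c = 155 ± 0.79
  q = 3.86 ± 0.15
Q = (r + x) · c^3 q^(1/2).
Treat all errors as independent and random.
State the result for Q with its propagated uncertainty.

(3.90 ± 0.152) × 10^9

Let u = r + x = 533. δu = √(δr² + δx²) = √(1.00 + 256) = 16.0, so δu/u = 0.0301.
Q is then a monomial in u, c, q:
δQ/Q = √((δu/u)² + (3·δc/c)² + (½·δq/q)²) = √(0.000906 + 0.000234 + 0.000378) = 0.0390
Q = 3.9e+09, so δQ = 0.0390 × 3.9e+09 = 1.52e+08.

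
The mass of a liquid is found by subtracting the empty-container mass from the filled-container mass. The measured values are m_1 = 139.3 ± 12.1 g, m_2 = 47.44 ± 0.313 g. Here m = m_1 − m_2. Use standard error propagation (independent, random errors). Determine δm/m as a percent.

13.2%

m is a linear combination, so absolute uncertainties add in quadrature:
  (δm_1)² = 146;  (δm_2)² = 0.0980
δm = √(147) = 12.1 g
m = 91.86 g, so δm/m = 12.1/91.86 = 0.132.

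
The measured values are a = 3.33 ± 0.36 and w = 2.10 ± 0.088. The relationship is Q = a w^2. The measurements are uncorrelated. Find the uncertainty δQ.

For a monomial Q ∝ a, w^2, fractional errors add in quadrature:
  (1·δa/a)² = (1×0.108)² = 0.0117;  (2·δw/w)² = (2×0.0419)² = 0.00702
δQ/Q = √(0.0187) = 0.137
Q = 14.7, so δQ = 0.137 × 14.7 = 2.01.

2.01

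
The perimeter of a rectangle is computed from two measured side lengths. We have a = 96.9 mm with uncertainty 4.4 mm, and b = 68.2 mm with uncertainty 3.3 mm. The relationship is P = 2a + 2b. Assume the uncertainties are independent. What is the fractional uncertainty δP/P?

P is a linear combination, so absolute uncertainties add in quadrature:
  (2·δa)² = 77.4;  (2·δb)² = 43.6
δP = √(121) = 11.0 mm
P = 330 mm, so δP/P = 11.0/330 = 0.0333.

0.0333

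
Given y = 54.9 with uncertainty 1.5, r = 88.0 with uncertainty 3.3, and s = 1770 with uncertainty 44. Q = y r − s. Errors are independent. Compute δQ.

228

Let p = y·r = 4830. δp/p = √((1·δy/y)² + (1·δr/r)²) = √(0.000747 + 0.00141) = 0.0464, so δp = 224.
Q = p − s: δQ = √(δp² + δs²) = √(50200 + 1940) = 228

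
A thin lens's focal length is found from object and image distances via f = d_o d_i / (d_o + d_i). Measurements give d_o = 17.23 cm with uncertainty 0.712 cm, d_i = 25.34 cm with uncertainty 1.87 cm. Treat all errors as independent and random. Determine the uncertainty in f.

0.397 cm

∂f/∂d_o = (d_i/(d_o+d_i))² = 0.354;  ∂f/∂d_i = (d_o/(d_o+d_i))² = 0.164
δf = √((∂f/∂d_o · δd_o)² + (∂f/∂d_i · δd_i)²) = √(0.0636 + 0.0938) = 0.397 cm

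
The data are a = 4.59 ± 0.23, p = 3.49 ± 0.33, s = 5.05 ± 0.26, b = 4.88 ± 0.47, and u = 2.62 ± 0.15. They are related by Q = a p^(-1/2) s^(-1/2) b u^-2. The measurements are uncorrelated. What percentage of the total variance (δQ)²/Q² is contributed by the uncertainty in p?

8.04%

(δQ/Q)² = (1·δa/a)² + (−½·δp/p)² + (−½·δs/s)² + (1·δb/b)² + (-2·δu/u)²
  a term: (1×0.0501)² = 0.00251
  p term: (-0.5×0.0946)² = 0.00224
  s term: (-0.5×0.0515)² = 0.000663
  b term: (1×0.0963)² = 0.00928
  u term: (-2×0.0573)² = 0.0131
Total = 0.0278. Share from p = 0.00224/0.0278 = 0.0804.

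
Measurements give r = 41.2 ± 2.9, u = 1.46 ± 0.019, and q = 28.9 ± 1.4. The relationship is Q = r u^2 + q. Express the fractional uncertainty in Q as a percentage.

5.77%

Let p = r·u^2 = 87.8. δp/p = √((1·δr/r)² + (2·δu/u)²) = √(0.00495 + 0.000677) = 0.0750, so δp = 6.59.
Q = p + q: δQ = √(δp² + δq²) = √(43.4 + 1.96) = 6.74
Q = 117, so δQ/Q = 6.74/117 = 0.0577.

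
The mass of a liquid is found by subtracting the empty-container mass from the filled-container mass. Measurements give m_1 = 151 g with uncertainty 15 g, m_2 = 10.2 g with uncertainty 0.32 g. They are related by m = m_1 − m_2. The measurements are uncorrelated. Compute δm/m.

m is a linear combination, so absolute uncertainties add in quadrature:
  (δm_1)² = 225;  (δm_2)² = 0.102
δm = √(225) = 15.0 g
m = 141 g, so δm/m = 15.0/141 = 0.107.

0.107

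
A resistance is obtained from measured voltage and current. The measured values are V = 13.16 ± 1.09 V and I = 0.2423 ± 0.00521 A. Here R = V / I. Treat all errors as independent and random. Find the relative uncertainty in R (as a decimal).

0.0856

Products/powers → add relative errors in quadrature, weighted by exponent:
  (1·δV/V)² = (1×0.0828)² = 0.00686;  (-1·δI/I)² = (-1×0.0215)² = 0.000462
δR/R = √(0.00732) = 0.0856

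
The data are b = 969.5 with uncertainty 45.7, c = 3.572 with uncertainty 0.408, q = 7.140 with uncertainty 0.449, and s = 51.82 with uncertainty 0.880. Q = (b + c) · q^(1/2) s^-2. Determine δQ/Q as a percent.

6.59%

Let u = b + c = 973.1. δu = √(δb² + δc²) = √(2090 + 0.166) = 45.7, so δu/u = 0.0470.
Q is then a monomial in u, q, s:
δQ/Q = √((δu/u)² + (½·δq/q)² + (-2·δs/s)²) = √(0.00221 + 0.000989 + 0.00115) = 0.0659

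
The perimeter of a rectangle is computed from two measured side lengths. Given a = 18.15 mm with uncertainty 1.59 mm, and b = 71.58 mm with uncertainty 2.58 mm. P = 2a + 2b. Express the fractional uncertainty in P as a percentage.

3.38%

Absolute uncertainties add in quadrature for a linear combination:
  (2·δa)² = 10.1;  (2·δb)² = 26.6
δP = √(36.7) = 6.06 mm
P = 179.5 mm, so δP/P = 6.06/179.5 = 0.0338.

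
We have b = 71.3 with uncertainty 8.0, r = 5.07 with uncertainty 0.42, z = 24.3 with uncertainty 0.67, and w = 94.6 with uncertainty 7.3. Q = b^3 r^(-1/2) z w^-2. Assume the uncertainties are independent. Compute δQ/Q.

0.374

Products/powers → add relative errors in quadrature, weighted by exponent:
  (3·δb/b)² = (3×0.112)² = 0.113;  (−½·δr/r)² = (-0.5×0.0828)² = 0.00172;  (1·δz/z)² = (1×0.0276)² = 0.000760;  (-2·δw/w)² = (-2×0.0772)² = 0.0238
δQ/Q = √(0.140) = 0.374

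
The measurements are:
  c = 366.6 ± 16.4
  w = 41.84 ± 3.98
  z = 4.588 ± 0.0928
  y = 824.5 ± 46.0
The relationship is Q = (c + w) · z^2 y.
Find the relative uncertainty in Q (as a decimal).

Let u = c + w = 408.4. δu = √(δc² + δw²) = √(269 + 15.8) = 16.9, so δu/u = 0.0413.
Q is then a monomial in u, z, y:
δQ/Q = √((δu/u)² + (2·δz/z)² + (1·δy/y)²) = √(0.00171 + 0.00164 + 0.00311) = 0.0804

0.0804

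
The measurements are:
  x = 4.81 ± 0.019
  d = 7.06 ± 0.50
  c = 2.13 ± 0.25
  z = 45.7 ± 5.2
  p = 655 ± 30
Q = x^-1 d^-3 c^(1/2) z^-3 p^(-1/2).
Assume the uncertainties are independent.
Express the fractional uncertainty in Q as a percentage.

For a monomial Q ∝ x^-1, d^-3, c^(1/2), z^-3, p^(-1/2), fractional errors add in quadrature:
  (-1·δx/x)² = (-1×0.00395)² = 1.56e-05;  (-3·δd/d)² = (-3×0.0708)² = 0.0451;  (½·δc/c)² = (0.5×0.117)² = 0.00344;  (-3·δz/z)² = (-3×0.114)² = 0.117;  (−½·δp/p)² = (-0.5×0.0458)² = 0.000524
δQ/Q = √(0.166) = 0.407

40.7%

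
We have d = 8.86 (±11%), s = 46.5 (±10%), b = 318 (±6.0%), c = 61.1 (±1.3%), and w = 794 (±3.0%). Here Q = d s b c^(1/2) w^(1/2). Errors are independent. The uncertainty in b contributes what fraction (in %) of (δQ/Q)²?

13.9%

(δQ/Q)² = (1·δd/d)² + (1·δs/s)² + (1·δb/b)² + (½·δc/c)² + (½·δw/w)²
  d term: (1×0.110)² = 0.0121
  s term: (1×0.100)² = 0.0100
  b term: (1×0.0600)² = 0.00360
  c term: (0.5×0.0130)² = 4.23e-05
  w term: (0.5×0.0300)² = 0.000225
Total = 0.0260. Share from b = 0.00360/0.0260 = 0.139.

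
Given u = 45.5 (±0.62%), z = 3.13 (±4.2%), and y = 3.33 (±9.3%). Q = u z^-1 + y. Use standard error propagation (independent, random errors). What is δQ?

0.691

Let p = u·z^-1 = 14.5. δp/p = √((1·δu/u)² + (-1·δz/z)²) = √(3.84e-05 + 0.00176) = 0.0425, so δp = 0.617.
Q = p + y: δQ = √(δp² + δy²) = √(0.381 + 0.0959) = 0.691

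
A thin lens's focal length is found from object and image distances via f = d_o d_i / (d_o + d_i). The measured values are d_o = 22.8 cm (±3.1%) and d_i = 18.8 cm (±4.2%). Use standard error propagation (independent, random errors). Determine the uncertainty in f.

0.278 cm

∂f/∂d_o = (d_i/(d_o+d_i))² = 0.204;  ∂f/∂d_i = (d_o/(d_o+d_i))² = 0.300
δf = √((∂f/∂d_o · δd_o)² + (∂f/∂d_i · δd_i)²) = √(0.0208 + 0.0563) = 0.278 cm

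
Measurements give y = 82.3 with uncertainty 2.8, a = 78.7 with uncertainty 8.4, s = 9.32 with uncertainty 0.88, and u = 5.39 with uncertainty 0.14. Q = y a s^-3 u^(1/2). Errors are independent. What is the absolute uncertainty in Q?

5.66

Relative error in a monomial: (δQ/Q)² = Σ (nᵢ · δxᵢ/xᵢ)².
  (1·δy/y)² = (1×0.0340)² = 0.00116;  (1·δa/a)² = (1×0.107)² = 0.0114;  (-3·δs/s)² = (-3×0.0944)² = 0.0802;  (½·δu/u)² = (0.5×0.0260)² = 0.000169
δQ/Q = √(0.0930) = 0.305
Q = 18.6, so δQ = 0.305 × 18.6 = 5.66.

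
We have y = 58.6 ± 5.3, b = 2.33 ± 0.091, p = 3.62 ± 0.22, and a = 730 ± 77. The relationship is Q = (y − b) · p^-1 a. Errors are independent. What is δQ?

Let u = y − b = 56.3. δu = √(δy² + δb²) = √(28.1 + 0.00828) = 5.30, so δu/u = 0.0942.
Q is then a monomial in u, p, a:
δQ/Q = √((δu/u)² + (-1·δp/p)² + (1·δa/a)²) = √(0.00887 + 0.00369 + 0.0111) = 0.154
Q = 11300, so δQ = 0.154 × 11300 = 1750.

1750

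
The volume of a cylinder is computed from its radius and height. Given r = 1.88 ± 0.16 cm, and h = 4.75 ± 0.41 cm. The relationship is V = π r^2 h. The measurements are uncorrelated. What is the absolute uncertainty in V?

Since V is a product/quotient, work with relative uncertainties:
  (2·δr/r)² = (2×0.0851)² = 0.0290;  (1·δh/h)² = (1×0.0863)² = 0.00745
δV/V = √(0.0364) = 0.191
V = 52.7 cm^3, so δV = 0.191 × 52.7 = 10.1 cm^3.

10.1 cm^3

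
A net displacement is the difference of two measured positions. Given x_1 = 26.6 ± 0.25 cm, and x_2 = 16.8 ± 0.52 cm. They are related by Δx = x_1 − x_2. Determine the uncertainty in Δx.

For a sum/difference, combine absolute errors in quadrature:
  (δx_1)² = 0.0625;  (δx_2)² = 0.270
δΔx = √(0.333) = 0.577 cm

0.577 cm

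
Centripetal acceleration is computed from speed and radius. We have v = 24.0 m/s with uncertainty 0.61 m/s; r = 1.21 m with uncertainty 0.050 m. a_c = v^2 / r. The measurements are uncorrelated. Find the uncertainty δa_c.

Products/powers → add relative errors in quadrature, weighted by exponent:
  (2·δv/v)² = (2×0.0254)² = 0.00258;  (-1·δr/r)² = (-1×0.0413)² = 0.00171
δa_c/a_c = √(0.00429) = 0.0655
a_c = 476 m/s^2, so δa_c = 0.0655 × 476 = 31.2 m/s^2.

31.2 m/s^2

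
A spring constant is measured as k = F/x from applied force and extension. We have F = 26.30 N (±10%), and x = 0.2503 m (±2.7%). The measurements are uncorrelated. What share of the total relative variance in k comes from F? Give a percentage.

93.2%

(δk/k)² = (1·δF/F)² + (-1·δx/x)²
  F term: (1×0.100)² = 0.0100
  x term: (-1×0.0270)² = 0.000729
Total = 0.0107. Share from F = 0.0100/0.0107 = 0.932.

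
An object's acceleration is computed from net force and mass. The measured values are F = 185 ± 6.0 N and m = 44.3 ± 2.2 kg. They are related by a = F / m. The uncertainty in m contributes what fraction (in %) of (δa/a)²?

70.1%

(δa/a)² = (1·δF/F)² + (-1·δm/m)²
  F term: (1×0.0324)² = 0.00105
  m term: (-1×0.0497)² = 0.00247
Total = 0.00352. Share from m = 0.00247/0.00352 = 0.701.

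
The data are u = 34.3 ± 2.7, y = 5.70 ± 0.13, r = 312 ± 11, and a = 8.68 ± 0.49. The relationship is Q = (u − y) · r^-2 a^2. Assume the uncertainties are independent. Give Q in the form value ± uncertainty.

0.0221 ± 0.00361

Let w = u − y = 28.6. δw = √(δu² + δy²) = √(7.29 + 0.0169) = 2.70, so δw/w = 0.0945.
Q is then a monomial in w, r, a:
δQ/Q = √((δw/w)² + (-2·δr/r)² + (2·δa/a)²) = √(0.00893 + 0.00497 + 0.0127) = 0.163
Q = 0.0221, so δQ = 0.163 × 0.0221 = 0.00361.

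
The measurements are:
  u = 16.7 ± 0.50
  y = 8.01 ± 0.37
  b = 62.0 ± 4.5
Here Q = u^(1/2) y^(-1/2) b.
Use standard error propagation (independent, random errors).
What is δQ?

6.95

Q is a product of powers, so relative uncertainties combine in quadrature:
  (½·δu/u)² = (0.5×0.0299)² = 0.000224;  (−½·δy/y)² = (-0.5×0.0462)² = 0.000533;  (1·δb/b)² = (1×0.0726)² = 0.00527
δQ/Q = √(0.00603) = 0.0776
Q = 89.5, so δQ = 0.0776 × 89.5 = 6.95.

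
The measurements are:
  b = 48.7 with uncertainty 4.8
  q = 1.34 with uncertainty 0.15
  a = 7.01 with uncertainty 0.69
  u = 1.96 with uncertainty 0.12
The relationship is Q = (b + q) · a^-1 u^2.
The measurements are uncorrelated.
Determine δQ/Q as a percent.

Let w = b + q = 50.0. δw = √(δb² + δq²) = √(23.0 + 0.0225) = 4.80, so δw/w = 0.0960.
Q is then a monomial in w, a, u:
δQ/Q = √((δw/w)² + (-1·δa/a)² + (2·δu/u)²) = √(0.00921 + 0.00969 + 0.0150) = 0.184

18.4%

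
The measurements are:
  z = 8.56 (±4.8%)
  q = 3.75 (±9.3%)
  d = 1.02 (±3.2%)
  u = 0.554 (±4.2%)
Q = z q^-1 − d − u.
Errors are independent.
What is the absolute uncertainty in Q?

Let p = z·q^-1 = 2.28. δp/p = √((1·δz/z)² + (-1·δq/q)²) = √(0.00230 + 0.00865) = 0.105, so δp = 0.239.
Q = p − d − u: δQ = √(δp² + δd² + δu²) = √(0.0571 + 0.00107 + 0.000541) = 0.242

0.242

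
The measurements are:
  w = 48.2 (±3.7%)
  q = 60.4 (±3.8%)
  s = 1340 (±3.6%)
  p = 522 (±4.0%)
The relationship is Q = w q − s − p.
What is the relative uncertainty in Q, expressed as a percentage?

15.5%

Let h = w·q = 2910. δh/h = √((1·δw/w)² + (1·δq/q)²) = √(0.00137 + 0.00144) = 0.0530, so δh = 154.
Q = h − s − p: δQ = √(δh² + δs² + δp²) = √(23800 + 2330 + 436) = 163
Q = 1050, so δQ/Q = 163/1050 = 0.155.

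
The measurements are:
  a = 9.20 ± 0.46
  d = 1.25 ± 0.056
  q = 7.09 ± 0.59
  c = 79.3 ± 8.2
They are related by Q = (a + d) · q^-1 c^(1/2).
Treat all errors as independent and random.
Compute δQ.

Let u = a + d = 10.4. δu = √(δa² + δd²) = √(0.212 + 0.00314) = 0.463, so δu/u = 0.0443.
Q is then a monomial in u, q, c:
δQ/Q = √((δu/u)² + (-1·δq/q)² + (½·δc/c)²) = √(0.00197 + 0.00692 + 0.00267) = 0.108
Q = 13.1, so δQ = 0.108 × 13.1 = 1.41.

1.41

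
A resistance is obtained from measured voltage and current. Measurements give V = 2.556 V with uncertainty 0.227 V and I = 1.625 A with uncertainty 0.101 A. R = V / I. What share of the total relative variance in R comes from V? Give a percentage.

67.1%

(δR/R)² = (1·δV/V)² + (-1·δI/I)²
  V term: (1×0.0888)² = 0.00789
  I term: (-1×0.0622)² = 0.00386
Total = 0.0118. Share from V = 0.00789/0.0118 = 0.671.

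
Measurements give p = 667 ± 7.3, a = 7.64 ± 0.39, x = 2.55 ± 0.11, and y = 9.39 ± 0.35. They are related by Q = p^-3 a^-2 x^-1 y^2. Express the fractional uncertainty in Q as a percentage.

Relative error in a monomial: (δQ/Q)² = Σ (nᵢ · δxᵢ/xᵢ)².
  (-3·δp/p)² = (-3×0.0109)² = 0.00108;  (-2·δa/a)² = (-2×0.0510)² = 0.0104;  (-1·δx/x)² = (-1×0.0431)² = 0.00186;  (2·δy/y)² = (2×0.0373)² = 0.00556
δQ/Q = √(0.0189) = 0.138

13.8%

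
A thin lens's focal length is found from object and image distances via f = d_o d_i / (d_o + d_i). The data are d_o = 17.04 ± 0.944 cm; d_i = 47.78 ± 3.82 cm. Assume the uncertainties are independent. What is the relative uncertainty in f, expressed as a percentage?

4.59%

∂f/∂d_o = (d_i/(d_o+d_i))² = 0.543;  ∂f/∂d_i = (d_o/(d_o+d_i))² = 0.0691
δf = √((∂f/∂d_o · δd_o)² + (∂f/∂d_i · δd_i)²) = √(0.263 + 0.0697) = 0.577 cm
f = 12.56 cm, so δf/f = 0.577/12.56 = 0.0459.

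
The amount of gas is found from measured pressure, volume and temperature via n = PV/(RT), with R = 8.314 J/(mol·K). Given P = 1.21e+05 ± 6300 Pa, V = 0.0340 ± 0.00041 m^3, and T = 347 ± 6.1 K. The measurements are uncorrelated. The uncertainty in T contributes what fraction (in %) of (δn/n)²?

9.76%

(δn/n)² = (1·δP/P)² + (1·δV/V)² + (-1·δT/T)²
  P term: (1×0.0521)² = 0.00271
  V term: (1×0.0121)² = 0.000145
  T term: (-1×0.0176)² = 0.000309
Total = 0.00317. Share from T = 0.000309/0.00317 = 0.0976.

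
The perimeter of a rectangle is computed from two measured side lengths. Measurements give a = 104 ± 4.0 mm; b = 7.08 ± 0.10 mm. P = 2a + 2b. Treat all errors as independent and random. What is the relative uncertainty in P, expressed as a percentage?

3.60%

Absolute uncertainties add in quadrature for a linear combination:
  (2·δa)² = 64.0;  (2·δb)² = 0.0400
δP = √(64.0) = 8.00 mm
P = 222 mm, so δP/P = 8.00/222 = 0.0360.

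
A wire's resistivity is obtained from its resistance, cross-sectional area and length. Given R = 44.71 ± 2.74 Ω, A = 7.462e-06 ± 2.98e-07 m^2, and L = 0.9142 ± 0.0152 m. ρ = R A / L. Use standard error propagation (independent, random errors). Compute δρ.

ρ is a product of powers, so relative uncertainties combine in quadrature:
  (1·δR/R)² = (1×0.0613)² = 0.00376;  (1·δA/A)² = (1×0.0399)² = 0.00159;  (-1·δL/L)² = (-1×0.0166)² = 0.000276
δρ/ρ = √(0.00563) = 0.0750
ρ = 0.0003649 Ω·m, so δρ = 0.0750 × 0.0003649 = 2.74e-05 Ω·m.

2.74e-05 Ω·m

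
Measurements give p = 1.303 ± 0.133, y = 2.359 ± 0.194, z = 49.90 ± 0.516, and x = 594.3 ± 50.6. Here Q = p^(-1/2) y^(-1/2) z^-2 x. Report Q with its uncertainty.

0.1361 ± 0.0149

Products/powers → add relative errors in quadrature, weighted by exponent:
  (−½·δp/p)² = (-0.5×0.102)² = 0.00260;  (−½·δy/y)² = (-0.5×0.0822)² = 0.00169;  (-2·δz/z)² = (-2×0.0103)² = 0.000428;  (1·δx/x)² = (1×0.0851)² = 0.00725
δQ/Q = √(0.0120) = 0.109
Q = 0.1361, so δQ = 0.109 × 0.1361 = 0.0149.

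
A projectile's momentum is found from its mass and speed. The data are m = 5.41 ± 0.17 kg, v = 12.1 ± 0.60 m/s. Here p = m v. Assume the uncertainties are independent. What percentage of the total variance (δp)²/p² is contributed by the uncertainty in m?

(δp/p)² = (1·δm/m)² + (1·δv/v)²
  m term: (1×0.0314)² = 0.000987
  v term: (1×0.0496)² = 0.00246
Total = 0.00345. Share from m = 0.000987/0.00345 = 0.287.

28.7%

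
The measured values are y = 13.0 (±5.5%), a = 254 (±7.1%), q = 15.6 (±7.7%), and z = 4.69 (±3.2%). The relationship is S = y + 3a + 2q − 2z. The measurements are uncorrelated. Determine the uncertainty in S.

54.2

Sums and differences: (δS)² = Σ (cᵢ δxᵢ)².
  (δy)² = 0.511;  (3·δa)² = 2930;  (2·δq)² = 5.77;  (2·δz)² = 0.0901
δS = √(2930) = 54.2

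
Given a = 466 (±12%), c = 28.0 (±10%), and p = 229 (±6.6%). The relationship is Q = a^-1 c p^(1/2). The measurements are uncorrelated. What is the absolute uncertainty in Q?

0.145

Q is a product of powers, so relative uncertainties combine in quadrature:
  (-1·δa/a)² = (-1×0.120)² = 0.0144;  (1·δc/c)² = (1×0.100)² = 0.0100;  (½·δp/p)² = (0.5×0.0660)² = 0.00109
δQ/Q = √(0.0255) = 0.160
Q = 0.909, so δQ = 0.160 × 0.909 = 0.145.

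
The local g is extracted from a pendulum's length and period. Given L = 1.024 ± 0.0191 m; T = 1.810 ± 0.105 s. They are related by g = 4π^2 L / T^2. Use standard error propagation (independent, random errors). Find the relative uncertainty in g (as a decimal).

0.118

Each factor contributes (exponent × relative error)² to (δg/g)²:
  (1·δL/L)² = (1×0.0187)² = 0.000348;  (-2·δT/T)² = (-2×0.0580)² = 0.0135
δg/g = √(0.0138) = 0.118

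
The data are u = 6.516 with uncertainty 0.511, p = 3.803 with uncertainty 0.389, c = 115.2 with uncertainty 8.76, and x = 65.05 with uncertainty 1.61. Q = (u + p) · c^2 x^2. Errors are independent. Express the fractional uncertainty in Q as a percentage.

Let w = u + p = 10.32. δw = √(δu² + δp²) = √(0.261 + 0.151) = 0.642, so δw/w = 0.0622.
Q is then a monomial in w, c, x:
δQ/Q = √((δw/w)² + (2·δc/c)² + (2·δx/x)²) = √(0.00387 + 0.0231 + 0.00245) = 0.172

17.2%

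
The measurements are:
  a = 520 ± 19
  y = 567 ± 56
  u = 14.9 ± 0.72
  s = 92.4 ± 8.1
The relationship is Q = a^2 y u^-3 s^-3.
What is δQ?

Q is a product of powers, so relative uncertainties combine in quadrature:
  (2·δa/a)² = (2×0.0365)² = 0.00534;  (1·δy/y)² = (1×0.0988)² = 0.00975;  (-3·δu/u)² = (-3×0.0483)² = 0.0210;  (-3·δs/s)² = (-3×0.0877)² = 0.0692
δQ/Q = √(0.105) = 0.324
Q = 0.0588, so δQ = 0.324 × 0.0588 = 0.0191.

0.0191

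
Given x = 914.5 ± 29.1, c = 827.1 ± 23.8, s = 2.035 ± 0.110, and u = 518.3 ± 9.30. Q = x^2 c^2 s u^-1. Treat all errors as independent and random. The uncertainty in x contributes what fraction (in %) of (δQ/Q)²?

38.2%

(δQ/Q)² = (2·δx/x)² + (2·δc/c)² + (1·δs/s)² + (-1·δu/u)²
  x term: (2×0.0318)² = 0.00405
  c term: (2×0.0288)² = 0.00331
  s term: (1×0.0541)² = 0.00292
  u term: (-1×0.0179)² = 0.000322
Total = 0.0106. Share from x = 0.00405/0.0106 = 0.382.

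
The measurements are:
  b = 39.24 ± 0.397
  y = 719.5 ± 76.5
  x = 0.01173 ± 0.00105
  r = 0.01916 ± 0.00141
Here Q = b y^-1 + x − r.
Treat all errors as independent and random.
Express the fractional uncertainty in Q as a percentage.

12.9%

Let p = b·y^-1 = 0.05454. δp/p = √((1·δb/b)² + (-1·δy/y)²) = √(0.000102 + 0.0113) = 0.107, so δp = 0.00582.
Q = p + x − r: δQ = √(δp² + δx² + δr²) = √(3.39e-05 + 1.1e-06 + 1.99e-06) = 0.00608
Q = 0.04711, so δQ/Q = 0.00608/0.04711 = 0.129.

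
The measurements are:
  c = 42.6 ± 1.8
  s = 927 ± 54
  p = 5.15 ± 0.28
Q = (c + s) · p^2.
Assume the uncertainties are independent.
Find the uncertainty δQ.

Let u = c + s = 970. δu = √(δc² + δs²) = √(3.24 + 2920) = 54.0, so δu/u = 0.0557.
Q is then a monomial in u, p:
δQ/Q = √((δu/u)² + (2·δp/p)²) = √(0.00311 + 0.0118) = 0.122
Q = 25700, so δQ = 0.122 × 25700 = 3140.

3140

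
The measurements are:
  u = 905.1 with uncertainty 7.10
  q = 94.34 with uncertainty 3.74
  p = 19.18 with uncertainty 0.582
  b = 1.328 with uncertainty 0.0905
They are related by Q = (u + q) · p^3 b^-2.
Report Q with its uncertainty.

(3.999 ± 0.656) × 10^6

Let w = u + q = 999.4. δw = √(δu² + δq²) = √(50.4 + 14.0) = 8.02, so δw/w = 0.00803.
Q is then a monomial in w, p, b:
δQ/Q = √((δw/w)² + (3·δp/p)² + (-2·δb/b)²) = √(6.45e-05 + 0.00829 + 0.0186) = 0.164
Q = 3.999e+06, so δQ = 0.164 × 3.999e+06 = 6.56e+05.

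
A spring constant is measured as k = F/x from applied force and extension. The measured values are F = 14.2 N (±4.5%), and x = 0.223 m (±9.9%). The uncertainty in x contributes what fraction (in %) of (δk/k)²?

(δk/k)² = (1·δF/F)² + (-1·δx/x)²
  F term: (1×0.0450)² = 0.00202
  x term: (-1×0.0990)² = 0.00980
Total = 0.0118. Share from x = 0.00980/0.0118 = 0.829.

82.9%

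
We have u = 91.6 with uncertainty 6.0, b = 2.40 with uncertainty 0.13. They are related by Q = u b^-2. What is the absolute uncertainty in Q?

2.01

Relative error in a monomial: (δQ/Q)² = Σ (nᵢ · δxᵢ/xᵢ)².
  (1·δu/u)² = (1×0.0655)² = 0.00429;  (-2·δb/b)² = (-2×0.0542)² = 0.0117
δQ/Q = √(0.0160) = 0.127
Q = 15.9, so δQ = 0.127 × 15.9 = 2.01.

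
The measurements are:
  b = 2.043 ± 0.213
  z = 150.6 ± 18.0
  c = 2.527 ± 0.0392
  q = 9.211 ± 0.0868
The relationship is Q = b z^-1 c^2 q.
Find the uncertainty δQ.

Q is a product of powers, so relative uncertainties combine in quadrature:
  (1·δb/b)² = (1×0.104)² = 0.0109;  (-1·δz/z)² = (-1×0.120)² = 0.0143;  (2·δc/c)² = (2×0.0155)² = 0.000963;  (1·δq/q)² = (1×0.00942)² = 8.88e-05
δQ/Q = √(0.0262) = 0.162
Q = 0.7979, so δQ = 0.162 × 0.7979 = 0.129.

0.129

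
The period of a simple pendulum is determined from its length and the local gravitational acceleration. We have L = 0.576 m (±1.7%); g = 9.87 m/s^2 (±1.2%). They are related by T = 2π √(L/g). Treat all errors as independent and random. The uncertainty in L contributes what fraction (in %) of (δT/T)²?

66.7%

(δT/T)² = (½·δL/L)² + (−½·δg/g)²
  L term: (0.5×0.0170)² = 7.23e-05
  g term: (-0.5×0.0120)² = 3.6e-05
Total = 0.000108. Share from L = 7.23e-05/0.000108 = 0.667.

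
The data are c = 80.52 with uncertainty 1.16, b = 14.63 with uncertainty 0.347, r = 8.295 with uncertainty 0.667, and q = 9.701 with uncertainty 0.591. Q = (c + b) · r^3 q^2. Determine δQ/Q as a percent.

Let u = c + b = 95.15. δu = √(δc² + δb²) = √(1.35 + 0.120) = 1.21, so δu/u = 0.0127.
Q is then a monomial in u, r, q:
δQ/Q = √((δu/u)² + (3·δr/r)² + (2·δq/q)²) = √(0.000162 + 0.0582 + 0.0148) = 0.271

27.1%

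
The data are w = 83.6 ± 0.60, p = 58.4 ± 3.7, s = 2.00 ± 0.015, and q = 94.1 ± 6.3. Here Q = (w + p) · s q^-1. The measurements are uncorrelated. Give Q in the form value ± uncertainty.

Let u = w + p = 142. δu = √(δw² + δp²) = √(0.360 + 13.7) = 3.75, so δu/u = 0.0264.
Q is then a monomial in u, s, q:
δQ/Q = √((δu/u)² + (1·δs/s)² + (-1·δq/q)²) = √(0.000697 + 5.62e-05 + 0.00448) = 0.0724
Q = 3.02, so δQ = 0.0724 × 3.02 = 0.218.

3.02 ± 0.218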